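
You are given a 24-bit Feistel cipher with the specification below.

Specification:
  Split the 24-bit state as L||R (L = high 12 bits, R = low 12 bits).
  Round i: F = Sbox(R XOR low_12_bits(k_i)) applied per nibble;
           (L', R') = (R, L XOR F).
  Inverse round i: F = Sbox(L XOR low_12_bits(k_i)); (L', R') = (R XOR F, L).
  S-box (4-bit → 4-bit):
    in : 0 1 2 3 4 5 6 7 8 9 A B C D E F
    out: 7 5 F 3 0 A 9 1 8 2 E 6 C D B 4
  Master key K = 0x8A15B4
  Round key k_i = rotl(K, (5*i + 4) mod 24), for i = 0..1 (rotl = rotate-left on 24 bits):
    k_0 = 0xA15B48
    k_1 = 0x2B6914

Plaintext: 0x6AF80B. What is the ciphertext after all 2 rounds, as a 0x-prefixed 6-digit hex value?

s_0 = plaintext = 0x6AF80B
s_1 = Round(s_0, k_0) = 0x80B5AC
s_2 = Round(s_1, k_1) = 0x5AC463

0x5AC463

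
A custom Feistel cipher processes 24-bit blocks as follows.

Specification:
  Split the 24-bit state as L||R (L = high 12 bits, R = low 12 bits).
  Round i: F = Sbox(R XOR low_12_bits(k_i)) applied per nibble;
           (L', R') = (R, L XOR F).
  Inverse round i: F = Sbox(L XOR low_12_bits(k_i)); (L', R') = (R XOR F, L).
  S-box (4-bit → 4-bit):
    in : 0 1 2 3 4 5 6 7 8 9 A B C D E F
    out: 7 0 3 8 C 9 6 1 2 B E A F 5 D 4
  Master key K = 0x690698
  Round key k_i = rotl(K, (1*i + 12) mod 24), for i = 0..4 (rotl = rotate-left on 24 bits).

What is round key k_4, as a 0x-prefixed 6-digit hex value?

K = 0x690698
k_0 = rotl(K, (1*0+12) mod 24) = rotl(K, 12) = 0x698690
k_1 = rotl(K, (1*1+12) mod 24) = rotl(K, 13) = 0xD30D20
k_2 = rotl(K, (1*2+12) mod 24) = rotl(K, 14) = 0xA61A41
k_3 = rotl(K, (1*3+12) mod 24) = rotl(K, 15) = 0x4C3483
k_4 = rotl(K, (1*4+12) mod 24) = rotl(K, 16) = 0x986906

0x986906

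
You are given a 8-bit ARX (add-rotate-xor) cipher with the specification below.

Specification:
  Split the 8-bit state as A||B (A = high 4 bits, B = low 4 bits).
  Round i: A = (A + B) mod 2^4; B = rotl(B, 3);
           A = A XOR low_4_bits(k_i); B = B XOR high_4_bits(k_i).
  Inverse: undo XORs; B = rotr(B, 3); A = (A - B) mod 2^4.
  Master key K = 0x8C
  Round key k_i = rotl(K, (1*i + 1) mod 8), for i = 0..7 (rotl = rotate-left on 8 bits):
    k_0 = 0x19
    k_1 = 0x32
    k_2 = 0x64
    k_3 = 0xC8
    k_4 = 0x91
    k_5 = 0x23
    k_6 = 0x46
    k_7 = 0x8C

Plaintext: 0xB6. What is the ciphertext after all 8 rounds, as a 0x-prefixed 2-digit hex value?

s_0 = plaintext = 0xB6
s_1 = Round(s_0, k_0) = 0x82
s_2 = Round(s_1, k_1) = 0x82
s_3 = Round(s_2, k_2) = 0xE7
s_4 = Round(s_3, k_3) = 0xD7
s_5 = Round(s_4, k_4) = 0x52
s_6 = Round(s_5, k_5) = 0x43
s_7 = Round(s_6, k_6) = 0x1D
s_8 = Round(s_7, k_7) = 0x26

0x26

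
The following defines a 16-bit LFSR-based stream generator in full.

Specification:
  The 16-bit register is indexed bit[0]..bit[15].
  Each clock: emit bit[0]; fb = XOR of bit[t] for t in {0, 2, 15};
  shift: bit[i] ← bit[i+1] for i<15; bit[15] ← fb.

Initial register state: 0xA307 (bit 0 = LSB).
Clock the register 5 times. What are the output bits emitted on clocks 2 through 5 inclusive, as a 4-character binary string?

reg_0 = 0xA307
clock 1: out=1, reg = 0xD183
clock 2: out=1, reg = 0x68C1
clock 3: out=1, reg = 0xB460
clock 4: out=0, reg = 0xDA30
clock 5: out=0, reg = 0xED18

1100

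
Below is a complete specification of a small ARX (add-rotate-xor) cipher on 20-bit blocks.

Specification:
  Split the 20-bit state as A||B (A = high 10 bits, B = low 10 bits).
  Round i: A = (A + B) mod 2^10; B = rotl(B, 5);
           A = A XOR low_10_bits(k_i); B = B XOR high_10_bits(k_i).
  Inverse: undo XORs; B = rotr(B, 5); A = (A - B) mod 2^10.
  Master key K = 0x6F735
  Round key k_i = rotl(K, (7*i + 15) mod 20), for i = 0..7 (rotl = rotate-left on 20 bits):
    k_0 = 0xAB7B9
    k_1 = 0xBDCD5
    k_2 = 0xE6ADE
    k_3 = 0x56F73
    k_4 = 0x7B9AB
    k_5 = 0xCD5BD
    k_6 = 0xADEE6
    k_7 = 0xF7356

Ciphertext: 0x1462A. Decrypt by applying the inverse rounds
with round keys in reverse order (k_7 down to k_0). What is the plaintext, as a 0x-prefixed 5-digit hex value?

s_0 = ciphertext = 0x1462A
s_1 = InvRound(s_0, k_7) = 0x0E2CF
s_2 = InvRound(s_1, k_6) = 0xF6F03
s_3 = InvRound(s_2, k_5) = 0xE96C1
s_4 = InvRound(s_3, k_4) = 0x055F9
s_5 = InvRound(s_4, k_3) = 0xC8445
s_6 = InvRound(s_5, k_2) = 0x807FE
s_7 = InvRound(s_6, k_1) = 0x6B128
s_8 = InvRound(s_7, k_0) = 0x564BC

0x564BC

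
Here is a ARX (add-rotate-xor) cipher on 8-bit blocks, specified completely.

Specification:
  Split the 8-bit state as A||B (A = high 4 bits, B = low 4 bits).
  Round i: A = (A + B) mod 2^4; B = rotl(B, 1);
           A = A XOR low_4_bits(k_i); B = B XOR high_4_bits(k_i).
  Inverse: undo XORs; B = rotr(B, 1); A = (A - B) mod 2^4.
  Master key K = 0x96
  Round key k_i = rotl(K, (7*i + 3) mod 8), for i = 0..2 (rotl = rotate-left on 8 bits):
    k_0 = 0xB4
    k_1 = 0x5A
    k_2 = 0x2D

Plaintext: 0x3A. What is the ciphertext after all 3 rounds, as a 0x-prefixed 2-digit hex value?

s_0 = plaintext = 0x3A
s_1 = Round(s_0, k_0) = 0x9E
s_2 = Round(s_1, k_1) = 0xD8
s_3 = Round(s_2, k_2) = 0x83

0x83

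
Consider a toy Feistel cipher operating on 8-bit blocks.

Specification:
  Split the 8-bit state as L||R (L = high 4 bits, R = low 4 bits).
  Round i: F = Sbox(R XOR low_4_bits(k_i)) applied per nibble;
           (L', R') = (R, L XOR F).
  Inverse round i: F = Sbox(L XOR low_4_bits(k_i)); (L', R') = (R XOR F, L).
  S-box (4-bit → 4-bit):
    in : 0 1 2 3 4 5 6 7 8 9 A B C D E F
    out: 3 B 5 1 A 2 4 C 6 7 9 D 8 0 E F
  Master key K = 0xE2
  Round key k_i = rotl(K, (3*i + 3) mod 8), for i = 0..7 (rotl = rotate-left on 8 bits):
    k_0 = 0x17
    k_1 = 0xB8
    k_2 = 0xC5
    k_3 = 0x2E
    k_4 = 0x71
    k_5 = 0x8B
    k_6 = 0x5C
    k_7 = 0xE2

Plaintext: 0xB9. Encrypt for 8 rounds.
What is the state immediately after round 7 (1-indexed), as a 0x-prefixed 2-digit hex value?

s_0 = plaintext = 0xB9
s_1 = Round(s_0, k_0) = 0x95
s_2 = Round(s_1, k_1) = 0x59
s_3 = Round(s_2, k_2) = 0x9D
s_4 = Round(s_3, k_3) = 0xD8
s_5 = Round(s_4, k_4) = 0x8A
s_6 = Round(s_5, k_5) = 0xA3
s_7 = Round(s_6, k_6) = 0x35
s_8 = Round(s_7, k_7) = 0x5F

0x35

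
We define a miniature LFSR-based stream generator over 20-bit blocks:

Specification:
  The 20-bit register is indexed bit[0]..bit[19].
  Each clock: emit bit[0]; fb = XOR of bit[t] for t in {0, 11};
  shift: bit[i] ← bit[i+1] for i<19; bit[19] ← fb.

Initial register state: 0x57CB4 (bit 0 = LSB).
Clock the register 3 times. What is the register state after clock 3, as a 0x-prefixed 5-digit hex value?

reg_0 = 0x57CB4
clock 1: out=0, reg = 0xABE5A
clock 2: out=0, reg = 0xD5F2D
clock 3: out=1, reg = 0x6AF96

0x6AF96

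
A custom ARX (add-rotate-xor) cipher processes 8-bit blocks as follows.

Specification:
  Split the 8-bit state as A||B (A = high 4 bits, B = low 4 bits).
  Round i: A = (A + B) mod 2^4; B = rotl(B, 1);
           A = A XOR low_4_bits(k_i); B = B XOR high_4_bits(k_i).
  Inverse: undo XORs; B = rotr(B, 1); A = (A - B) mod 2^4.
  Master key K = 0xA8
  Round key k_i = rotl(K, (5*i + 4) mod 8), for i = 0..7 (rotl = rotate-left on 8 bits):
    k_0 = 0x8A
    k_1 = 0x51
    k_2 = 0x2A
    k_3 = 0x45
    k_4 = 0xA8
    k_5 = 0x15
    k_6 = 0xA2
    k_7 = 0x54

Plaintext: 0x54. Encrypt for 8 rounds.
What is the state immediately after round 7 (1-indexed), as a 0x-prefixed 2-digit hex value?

s_0 = plaintext = 0x54
s_1 = Round(s_0, k_0) = 0x30
s_2 = Round(s_1, k_1) = 0x25
s_3 = Round(s_2, k_2) = 0xD8
s_4 = Round(s_3, k_3) = 0x05
s_5 = Round(s_4, k_4) = 0xD0
s_6 = Round(s_5, k_5) = 0x81
s_7 = Round(s_6, k_6) = 0xB8
s_8 = Round(s_7, k_7) = 0x74

0xB8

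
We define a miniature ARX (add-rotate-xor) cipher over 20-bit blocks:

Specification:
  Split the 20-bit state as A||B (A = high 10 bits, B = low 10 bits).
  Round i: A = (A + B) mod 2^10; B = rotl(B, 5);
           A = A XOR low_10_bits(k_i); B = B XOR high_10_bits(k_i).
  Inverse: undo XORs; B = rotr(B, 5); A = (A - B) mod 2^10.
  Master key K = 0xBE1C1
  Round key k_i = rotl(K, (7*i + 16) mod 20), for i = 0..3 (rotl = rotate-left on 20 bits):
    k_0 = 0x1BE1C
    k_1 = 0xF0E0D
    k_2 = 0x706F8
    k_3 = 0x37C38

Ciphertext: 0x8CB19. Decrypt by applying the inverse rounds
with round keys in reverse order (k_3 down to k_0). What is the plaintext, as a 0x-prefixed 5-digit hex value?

s_0 = ciphertext = 0x8CB19
s_1 = InvRound(s_0, k_3) = 0x4B0DE
s_2 = InvRound(s_1, k_2) = 0xFB3E8
s_3 = InvRound(s_2, k_1) = 0x20161
s_4 = InvRound(s_3, k_0) = 0x351C8

0x351C8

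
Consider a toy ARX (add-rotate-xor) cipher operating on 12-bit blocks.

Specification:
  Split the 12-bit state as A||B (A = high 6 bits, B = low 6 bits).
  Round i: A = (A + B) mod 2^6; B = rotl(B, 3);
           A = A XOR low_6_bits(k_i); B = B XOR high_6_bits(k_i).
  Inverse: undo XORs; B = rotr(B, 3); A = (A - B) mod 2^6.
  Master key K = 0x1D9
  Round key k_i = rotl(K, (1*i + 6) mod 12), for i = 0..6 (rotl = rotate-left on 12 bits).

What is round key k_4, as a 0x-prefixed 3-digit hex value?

K = 0x1D9
k_0 = rotl(K, (1*0+6) mod 12) = rotl(K, 6) = 0x647
k_1 = rotl(K, (1*1+6) mod 12) = rotl(K, 7) = 0xC8E
k_2 = rotl(K, (1*2+6) mod 12) = rotl(K, 8) = 0x91D
k_3 = rotl(K, (1*3+6) mod 12) = rotl(K, 9) = 0x23B
k_4 = rotl(K, (1*4+6) mod 12) = rotl(K, 10) = 0x476

0x476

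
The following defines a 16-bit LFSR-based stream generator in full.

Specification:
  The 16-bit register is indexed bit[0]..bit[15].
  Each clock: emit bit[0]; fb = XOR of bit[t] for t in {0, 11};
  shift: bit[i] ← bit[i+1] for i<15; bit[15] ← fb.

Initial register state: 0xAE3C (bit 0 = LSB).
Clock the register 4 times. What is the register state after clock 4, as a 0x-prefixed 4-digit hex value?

reg_0 = 0xAE3C
clock 1: out=0, reg = 0xD71E
clock 2: out=0, reg = 0x6B8F
clock 3: out=1, reg = 0x35C7
clock 4: out=1, reg = 0x9AE3

0x9AE3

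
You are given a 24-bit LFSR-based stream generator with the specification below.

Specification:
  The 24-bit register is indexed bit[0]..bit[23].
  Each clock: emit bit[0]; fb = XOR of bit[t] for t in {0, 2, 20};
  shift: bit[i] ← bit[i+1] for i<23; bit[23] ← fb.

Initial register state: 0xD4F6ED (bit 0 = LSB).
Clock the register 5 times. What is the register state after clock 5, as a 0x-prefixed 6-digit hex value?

0x5EA7B7

reg_0 = 0xD4F6ED
clock 1: out=1, reg = 0xEA7B76
clock 2: out=0, reg = 0xF53DBB
clock 3: out=1, reg = 0x7A9EDD
clock 4: out=1, reg = 0xBD4F6E
clock 5: out=0, reg = 0x5EA7B7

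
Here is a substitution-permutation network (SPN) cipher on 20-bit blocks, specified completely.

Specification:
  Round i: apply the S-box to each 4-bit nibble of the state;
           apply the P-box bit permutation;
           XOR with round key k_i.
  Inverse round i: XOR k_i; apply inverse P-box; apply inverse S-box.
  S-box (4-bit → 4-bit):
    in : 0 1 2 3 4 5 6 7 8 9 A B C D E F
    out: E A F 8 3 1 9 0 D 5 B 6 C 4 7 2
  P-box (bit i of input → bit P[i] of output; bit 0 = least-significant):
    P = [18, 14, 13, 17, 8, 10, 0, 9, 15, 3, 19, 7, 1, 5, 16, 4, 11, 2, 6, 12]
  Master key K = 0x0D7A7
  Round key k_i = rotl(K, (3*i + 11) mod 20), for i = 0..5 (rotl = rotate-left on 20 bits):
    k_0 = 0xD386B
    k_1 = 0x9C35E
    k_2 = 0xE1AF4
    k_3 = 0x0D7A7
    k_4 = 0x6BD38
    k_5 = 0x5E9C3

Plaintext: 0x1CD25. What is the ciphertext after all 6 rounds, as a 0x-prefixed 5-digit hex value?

0xF1DF1

s_0 = plaintext = 0x1CD25
s_1 = Round(s_0, k_0) = 0x02F7E
s_2 = Round(s_1, k_1) = 0xCB320
s_3 = Round(s_2, k_2) = 0xD6D15
s_4 = Round(s_3, k_3) = 0xCD1F5
s_5 = Round(s_4, k_4) = 0x3A9F0
s_6 = Round(s_5, k_5) = 0xF1DF1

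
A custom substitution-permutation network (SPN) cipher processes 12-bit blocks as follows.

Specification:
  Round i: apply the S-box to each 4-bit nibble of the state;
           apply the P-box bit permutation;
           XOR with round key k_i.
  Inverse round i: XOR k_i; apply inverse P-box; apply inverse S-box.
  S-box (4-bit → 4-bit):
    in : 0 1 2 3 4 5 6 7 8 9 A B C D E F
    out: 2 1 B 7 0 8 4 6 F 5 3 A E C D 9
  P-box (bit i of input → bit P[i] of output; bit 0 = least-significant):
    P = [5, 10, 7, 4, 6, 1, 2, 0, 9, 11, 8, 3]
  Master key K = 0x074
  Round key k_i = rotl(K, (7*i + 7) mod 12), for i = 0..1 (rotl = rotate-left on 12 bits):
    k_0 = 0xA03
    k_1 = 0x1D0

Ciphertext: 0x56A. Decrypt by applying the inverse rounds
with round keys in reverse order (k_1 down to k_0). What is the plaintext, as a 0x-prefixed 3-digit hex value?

s_0 = ciphertext = 0x56A
s_1 = InvRound(s_0, k_1) = 0x508
s_2 = InvRound(s_1, k_0) = 0x8B0

0x8B0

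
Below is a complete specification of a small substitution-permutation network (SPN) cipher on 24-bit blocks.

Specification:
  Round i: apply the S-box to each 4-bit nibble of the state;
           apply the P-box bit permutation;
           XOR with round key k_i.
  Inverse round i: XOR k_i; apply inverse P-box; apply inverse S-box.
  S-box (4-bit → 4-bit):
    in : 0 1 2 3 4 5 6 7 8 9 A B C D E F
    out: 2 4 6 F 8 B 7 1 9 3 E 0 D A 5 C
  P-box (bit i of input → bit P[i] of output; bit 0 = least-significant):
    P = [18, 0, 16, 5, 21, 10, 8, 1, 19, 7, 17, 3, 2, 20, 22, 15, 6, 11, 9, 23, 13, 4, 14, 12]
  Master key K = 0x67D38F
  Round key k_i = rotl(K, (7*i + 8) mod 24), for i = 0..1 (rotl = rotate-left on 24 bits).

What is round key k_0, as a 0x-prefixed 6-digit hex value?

0xD38F67

K = 0x67D38F
k_0 = rotl(K, (7*0+8) mod 24) = rotl(K, 8) = 0xD38F67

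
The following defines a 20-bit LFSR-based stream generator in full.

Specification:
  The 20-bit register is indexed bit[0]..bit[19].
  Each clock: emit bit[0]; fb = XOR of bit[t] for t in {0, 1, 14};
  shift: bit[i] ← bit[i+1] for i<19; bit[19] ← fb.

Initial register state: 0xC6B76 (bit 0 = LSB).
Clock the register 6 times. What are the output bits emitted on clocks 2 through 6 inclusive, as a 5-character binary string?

11011

reg_0 = 0xC6B76
clock 1: out=0, reg = 0x635BB
clock 2: out=1, reg = 0x31ADD
clock 3: out=1, reg = 0x98D6E
clock 4: out=0, reg = 0xCC6B7
clock 5: out=1, reg = 0xE635B
clock 6: out=1, reg = 0xF31AD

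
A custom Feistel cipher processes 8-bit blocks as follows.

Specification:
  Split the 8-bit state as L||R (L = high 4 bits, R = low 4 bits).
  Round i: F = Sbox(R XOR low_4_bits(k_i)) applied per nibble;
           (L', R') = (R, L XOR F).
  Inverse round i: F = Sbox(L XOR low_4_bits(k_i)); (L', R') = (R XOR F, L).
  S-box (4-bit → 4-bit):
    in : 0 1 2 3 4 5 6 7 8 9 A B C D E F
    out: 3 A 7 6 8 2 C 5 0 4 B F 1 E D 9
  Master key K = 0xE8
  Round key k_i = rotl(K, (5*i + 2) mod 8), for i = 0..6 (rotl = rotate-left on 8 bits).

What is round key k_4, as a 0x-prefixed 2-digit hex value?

0x3A

K = 0xE8
k_0 = rotl(K, (5*0+2) mod 8) = rotl(K, 2) = 0xA3
k_1 = rotl(K, (5*1+2) mod 8) = rotl(K, 7) = 0x74
k_2 = rotl(K, (5*2+2) mod 8) = rotl(K, 4) = 0x8E
k_3 = rotl(K, (5*3+2) mod 8) = rotl(K, 1) = 0xD1
k_4 = rotl(K, (5*4+2) mod 8) = rotl(K, 6) = 0x3A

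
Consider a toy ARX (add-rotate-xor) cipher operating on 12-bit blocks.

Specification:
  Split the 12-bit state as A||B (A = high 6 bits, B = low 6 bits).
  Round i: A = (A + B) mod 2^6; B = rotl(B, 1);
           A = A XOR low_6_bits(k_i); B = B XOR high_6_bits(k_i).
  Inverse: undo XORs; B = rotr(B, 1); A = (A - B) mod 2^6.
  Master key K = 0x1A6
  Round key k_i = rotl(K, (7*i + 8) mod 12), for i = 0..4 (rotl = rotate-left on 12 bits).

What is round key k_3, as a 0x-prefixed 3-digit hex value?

K = 0x1A6
k_0 = rotl(K, (7*0+8) mod 12) = rotl(K, 8) = 0x61A
k_1 = rotl(K, (7*1+8) mod 12) = rotl(K, 3) = 0xD30
k_2 = rotl(K, (7*2+8) mod 12) = rotl(K, 10) = 0x869
k_3 = rotl(K, (7*3+8) mod 12) = rotl(K, 5) = 0x4C3

0x4C3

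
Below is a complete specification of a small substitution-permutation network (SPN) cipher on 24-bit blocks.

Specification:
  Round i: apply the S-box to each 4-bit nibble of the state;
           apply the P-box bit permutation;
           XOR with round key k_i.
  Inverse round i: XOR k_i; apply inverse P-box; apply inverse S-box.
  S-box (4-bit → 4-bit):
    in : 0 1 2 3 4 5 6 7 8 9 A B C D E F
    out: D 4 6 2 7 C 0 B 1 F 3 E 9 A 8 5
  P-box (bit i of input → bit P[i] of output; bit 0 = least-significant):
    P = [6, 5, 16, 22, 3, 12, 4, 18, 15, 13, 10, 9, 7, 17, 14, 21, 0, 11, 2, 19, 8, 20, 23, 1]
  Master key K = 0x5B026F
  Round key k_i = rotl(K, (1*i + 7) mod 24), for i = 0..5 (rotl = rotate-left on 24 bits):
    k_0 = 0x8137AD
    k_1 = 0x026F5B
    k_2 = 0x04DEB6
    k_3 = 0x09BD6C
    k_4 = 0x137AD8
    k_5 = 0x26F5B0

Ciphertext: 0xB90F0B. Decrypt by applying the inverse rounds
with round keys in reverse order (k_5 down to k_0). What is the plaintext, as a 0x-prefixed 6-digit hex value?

0x3551EA

s_0 = ciphertext = 0xB90F0B
s_1 = InvRound(s_0, k_5) = 0xB74792
s_2 = InvRound(s_1, k_4) = 0x03E278
s_3 = InvRound(s_2, k_3) = 0x8B2526
s_4 = InvRound(s_3, k_2) = 0xFD47B1
s_5 = InvRound(s_4, k_1) = 0xBD73C9
s_6 = InvRound(s_5, k_0) = 0x3551EA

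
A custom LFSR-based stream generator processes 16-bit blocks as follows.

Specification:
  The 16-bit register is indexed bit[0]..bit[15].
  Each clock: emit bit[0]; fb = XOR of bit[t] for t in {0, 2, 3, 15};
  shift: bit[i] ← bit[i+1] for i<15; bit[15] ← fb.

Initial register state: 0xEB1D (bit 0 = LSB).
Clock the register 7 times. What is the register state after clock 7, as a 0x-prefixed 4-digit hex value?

reg_0 = 0xEB1D
clock 1: out=1, reg = 0x758E
clock 2: out=0, reg = 0x3AC7
clock 3: out=1, reg = 0x1D63
clock 4: out=1, reg = 0x8EB1
clock 5: out=1, reg = 0x4758
clock 6: out=0, reg = 0xA3AC
clock 7: out=0, reg = 0xD1D6

0xD1D6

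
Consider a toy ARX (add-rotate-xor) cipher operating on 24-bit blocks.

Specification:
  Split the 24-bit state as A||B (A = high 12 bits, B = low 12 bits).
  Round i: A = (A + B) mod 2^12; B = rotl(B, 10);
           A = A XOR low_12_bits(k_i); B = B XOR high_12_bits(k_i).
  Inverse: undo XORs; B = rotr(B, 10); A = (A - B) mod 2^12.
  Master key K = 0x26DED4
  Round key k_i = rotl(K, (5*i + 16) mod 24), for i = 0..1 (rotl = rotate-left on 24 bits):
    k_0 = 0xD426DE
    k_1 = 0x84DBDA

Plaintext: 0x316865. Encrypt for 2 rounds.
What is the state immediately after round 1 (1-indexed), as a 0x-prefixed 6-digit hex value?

0xDA5B5B

s_0 = plaintext = 0x316865
s_1 = Round(s_0, k_0) = 0xDA5B5B
s_2 = Round(s_1, k_1) = 0x2DA69B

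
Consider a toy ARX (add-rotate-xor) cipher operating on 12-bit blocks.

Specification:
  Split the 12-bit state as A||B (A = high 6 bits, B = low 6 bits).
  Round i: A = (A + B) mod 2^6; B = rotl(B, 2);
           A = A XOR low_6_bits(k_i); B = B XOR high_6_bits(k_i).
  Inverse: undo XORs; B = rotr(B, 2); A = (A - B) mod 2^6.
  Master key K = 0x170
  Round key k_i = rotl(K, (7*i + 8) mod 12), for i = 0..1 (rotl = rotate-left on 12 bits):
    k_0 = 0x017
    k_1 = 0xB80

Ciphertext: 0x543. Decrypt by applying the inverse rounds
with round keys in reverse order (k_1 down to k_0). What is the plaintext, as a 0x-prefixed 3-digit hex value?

0xDF6

s_0 = ciphertext = 0x543
s_1 = InvRound(s_0, k_1) = 0xE9B
s_2 = InvRound(s_1, k_0) = 0xDF6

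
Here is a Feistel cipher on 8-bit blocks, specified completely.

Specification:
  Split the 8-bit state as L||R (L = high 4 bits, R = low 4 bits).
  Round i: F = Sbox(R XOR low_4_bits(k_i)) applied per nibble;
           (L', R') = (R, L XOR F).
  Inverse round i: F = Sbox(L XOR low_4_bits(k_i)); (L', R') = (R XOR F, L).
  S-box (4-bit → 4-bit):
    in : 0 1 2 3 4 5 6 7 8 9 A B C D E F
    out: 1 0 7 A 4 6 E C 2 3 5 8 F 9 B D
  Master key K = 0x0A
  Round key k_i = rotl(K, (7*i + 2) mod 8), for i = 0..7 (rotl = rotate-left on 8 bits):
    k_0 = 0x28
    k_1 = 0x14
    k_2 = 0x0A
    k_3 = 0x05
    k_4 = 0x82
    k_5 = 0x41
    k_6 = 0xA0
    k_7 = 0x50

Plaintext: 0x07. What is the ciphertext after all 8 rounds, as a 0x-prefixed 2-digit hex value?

s_0 = plaintext = 0x07
s_1 = Round(s_0, k_0) = 0x7D
s_2 = Round(s_1, k_1) = 0xD4
s_3 = Round(s_2, k_2) = 0x46
s_4 = Round(s_3, k_3) = 0x6E
s_5 = Round(s_4, k_4) = 0xE9
s_6 = Round(s_5, k_5) = 0x9C
s_7 = Round(s_6, k_6) = 0xC6
s_8 = Round(s_7, k_7) = 0x62

0x62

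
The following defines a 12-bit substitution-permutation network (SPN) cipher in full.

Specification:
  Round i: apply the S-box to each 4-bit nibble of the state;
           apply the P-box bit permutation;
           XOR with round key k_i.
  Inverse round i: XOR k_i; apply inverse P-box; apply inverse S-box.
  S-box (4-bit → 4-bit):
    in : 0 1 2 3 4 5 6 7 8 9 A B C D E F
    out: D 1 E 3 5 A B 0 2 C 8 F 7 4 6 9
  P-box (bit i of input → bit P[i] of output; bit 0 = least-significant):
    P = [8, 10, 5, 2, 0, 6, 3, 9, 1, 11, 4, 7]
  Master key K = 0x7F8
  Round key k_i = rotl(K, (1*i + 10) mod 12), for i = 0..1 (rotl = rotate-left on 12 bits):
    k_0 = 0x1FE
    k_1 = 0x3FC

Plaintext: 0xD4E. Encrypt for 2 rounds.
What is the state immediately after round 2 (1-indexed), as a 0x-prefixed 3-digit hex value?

s_0 = plaintext = 0xD4E
s_1 = Round(s_0, k_0) = 0x5C7
s_2 = Round(s_1, k_1) = 0xB35

0xB35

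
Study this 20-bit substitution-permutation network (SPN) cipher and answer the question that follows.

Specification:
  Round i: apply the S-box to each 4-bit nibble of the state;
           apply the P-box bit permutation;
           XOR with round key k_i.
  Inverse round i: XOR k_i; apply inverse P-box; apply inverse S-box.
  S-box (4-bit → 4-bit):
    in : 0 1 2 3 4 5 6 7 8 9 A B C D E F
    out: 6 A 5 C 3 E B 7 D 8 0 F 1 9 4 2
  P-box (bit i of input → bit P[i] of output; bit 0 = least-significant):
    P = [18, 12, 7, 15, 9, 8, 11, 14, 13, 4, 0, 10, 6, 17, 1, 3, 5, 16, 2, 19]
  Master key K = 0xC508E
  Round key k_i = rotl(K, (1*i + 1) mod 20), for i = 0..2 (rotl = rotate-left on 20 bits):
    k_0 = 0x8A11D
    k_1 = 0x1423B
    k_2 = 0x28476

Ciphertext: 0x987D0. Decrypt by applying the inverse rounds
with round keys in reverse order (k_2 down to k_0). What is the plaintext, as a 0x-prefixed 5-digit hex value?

0x2E219

s_0 = ciphertext = 0x987D0
s_1 = InvRound(s_0, k_2) = 0xB0A4E
s_2 = InvRound(s_1, k_1) = 0x8403A
s_3 = InvRound(s_2, k_0) = 0x2E219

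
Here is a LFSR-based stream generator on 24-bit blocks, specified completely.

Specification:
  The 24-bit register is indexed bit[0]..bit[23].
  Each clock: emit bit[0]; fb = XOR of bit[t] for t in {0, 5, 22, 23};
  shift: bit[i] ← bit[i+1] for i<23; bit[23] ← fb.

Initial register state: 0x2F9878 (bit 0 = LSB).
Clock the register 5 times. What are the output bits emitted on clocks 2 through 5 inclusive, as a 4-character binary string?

0011

reg_0 = 0x2F9878
clock 1: out=0, reg = 0x97CC3C
clock 2: out=0, reg = 0x4BE61E
clock 3: out=0, reg = 0xA5F30F
clock 4: out=1, reg = 0x52F987
clock 5: out=1, reg = 0x297CC3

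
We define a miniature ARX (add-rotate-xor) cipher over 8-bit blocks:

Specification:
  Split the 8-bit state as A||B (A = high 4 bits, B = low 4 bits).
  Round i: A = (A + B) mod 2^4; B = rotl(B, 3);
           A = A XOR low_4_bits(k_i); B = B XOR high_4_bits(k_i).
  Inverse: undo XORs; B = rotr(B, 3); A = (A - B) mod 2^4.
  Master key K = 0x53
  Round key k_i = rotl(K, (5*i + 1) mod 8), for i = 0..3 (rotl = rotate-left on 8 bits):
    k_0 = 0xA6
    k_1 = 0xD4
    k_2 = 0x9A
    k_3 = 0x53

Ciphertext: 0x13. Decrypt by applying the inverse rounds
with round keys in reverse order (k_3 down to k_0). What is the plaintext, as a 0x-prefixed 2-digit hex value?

s_0 = ciphertext = 0x13
s_1 = InvRound(s_0, k_3) = 0x6C
s_2 = InvRound(s_1, k_2) = 0x2A
s_3 = InvRound(s_2, k_1) = 0x8E
s_4 = InvRound(s_3, k_0) = 0x68

0x68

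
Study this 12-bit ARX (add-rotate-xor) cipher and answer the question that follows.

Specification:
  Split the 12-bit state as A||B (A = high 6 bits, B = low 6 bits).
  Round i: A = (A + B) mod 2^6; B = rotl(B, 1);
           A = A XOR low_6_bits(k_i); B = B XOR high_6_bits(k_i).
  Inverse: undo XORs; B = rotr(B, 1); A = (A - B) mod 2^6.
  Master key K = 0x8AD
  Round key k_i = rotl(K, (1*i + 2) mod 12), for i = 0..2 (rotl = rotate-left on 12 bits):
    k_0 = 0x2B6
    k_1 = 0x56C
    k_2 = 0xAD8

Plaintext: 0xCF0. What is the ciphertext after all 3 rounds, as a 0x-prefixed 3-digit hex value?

s_0 = plaintext = 0xCF0
s_1 = Round(s_0, k_0) = 0x56B
s_2 = Round(s_1, k_1) = 0xB02
s_3 = Round(s_2, k_2) = 0xDAF

0xDAF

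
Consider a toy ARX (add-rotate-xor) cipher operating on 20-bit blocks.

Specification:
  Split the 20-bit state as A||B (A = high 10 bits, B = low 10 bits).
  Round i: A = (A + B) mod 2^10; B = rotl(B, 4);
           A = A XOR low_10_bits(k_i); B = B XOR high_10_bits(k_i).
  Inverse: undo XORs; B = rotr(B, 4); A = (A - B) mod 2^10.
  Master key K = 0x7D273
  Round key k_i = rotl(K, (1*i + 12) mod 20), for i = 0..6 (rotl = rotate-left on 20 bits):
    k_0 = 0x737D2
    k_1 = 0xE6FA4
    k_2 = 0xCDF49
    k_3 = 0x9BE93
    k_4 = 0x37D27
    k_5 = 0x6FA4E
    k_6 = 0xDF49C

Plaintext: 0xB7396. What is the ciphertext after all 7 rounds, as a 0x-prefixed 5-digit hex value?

s_0 = plaintext = 0xB7396
s_1 = Round(s_0, k_0) = 0x680A3
s_2 = Round(s_1, k_1) = 0x79DA9
s_3 = Round(s_2, k_2) = 0x365A1
s_4 = Round(s_3, k_3) = 0x3A479
s_5 = Round(s_4, k_4) = 0x1174E
s_6 = Round(s_5, k_5) = 0x77553
s_7 = Round(s_6, k_6) = 0xEB248

0xEB248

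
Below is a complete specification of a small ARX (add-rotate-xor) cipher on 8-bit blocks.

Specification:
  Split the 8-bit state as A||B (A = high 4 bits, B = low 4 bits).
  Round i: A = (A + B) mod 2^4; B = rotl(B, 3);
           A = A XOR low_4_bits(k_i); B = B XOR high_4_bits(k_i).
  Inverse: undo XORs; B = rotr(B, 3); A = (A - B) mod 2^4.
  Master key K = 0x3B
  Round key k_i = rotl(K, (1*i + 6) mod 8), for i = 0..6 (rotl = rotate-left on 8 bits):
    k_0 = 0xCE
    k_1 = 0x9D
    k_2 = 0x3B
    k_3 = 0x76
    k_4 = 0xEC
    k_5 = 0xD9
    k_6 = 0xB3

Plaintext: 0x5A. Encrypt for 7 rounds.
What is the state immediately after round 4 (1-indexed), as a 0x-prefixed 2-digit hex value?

s_0 = plaintext = 0x5A
s_1 = Round(s_0, k_0) = 0x19
s_2 = Round(s_1, k_1) = 0x75
s_3 = Round(s_2, k_2) = 0x79
s_4 = Round(s_3, k_3) = 0x6B
s_5 = Round(s_4, k_4) = 0xD3
s_6 = Round(s_5, k_5) = 0x94
s_7 = Round(s_6, k_6) = 0xE9

0x6B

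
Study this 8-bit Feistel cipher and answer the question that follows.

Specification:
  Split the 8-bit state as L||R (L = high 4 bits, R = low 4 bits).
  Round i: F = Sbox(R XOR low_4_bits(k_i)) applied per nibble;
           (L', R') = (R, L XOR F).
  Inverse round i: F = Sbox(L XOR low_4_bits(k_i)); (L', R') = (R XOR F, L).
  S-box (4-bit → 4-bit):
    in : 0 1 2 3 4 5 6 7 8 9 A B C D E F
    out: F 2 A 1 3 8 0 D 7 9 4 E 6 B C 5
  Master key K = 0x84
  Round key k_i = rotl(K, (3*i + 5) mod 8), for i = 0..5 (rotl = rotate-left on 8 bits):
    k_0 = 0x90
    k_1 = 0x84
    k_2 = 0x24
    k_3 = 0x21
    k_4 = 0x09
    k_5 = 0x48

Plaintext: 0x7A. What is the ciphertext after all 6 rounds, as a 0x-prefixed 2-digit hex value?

0x73

s_0 = plaintext = 0x7A
s_1 = Round(s_0, k_0) = 0xA3
s_2 = Round(s_1, k_1) = 0x37
s_3 = Round(s_2, k_2) = 0x72
s_4 = Round(s_3, k_3) = 0x26
s_5 = Round(s_4, k_4) = 0x67
s_6 = Round(s_5, k_5) = 0x73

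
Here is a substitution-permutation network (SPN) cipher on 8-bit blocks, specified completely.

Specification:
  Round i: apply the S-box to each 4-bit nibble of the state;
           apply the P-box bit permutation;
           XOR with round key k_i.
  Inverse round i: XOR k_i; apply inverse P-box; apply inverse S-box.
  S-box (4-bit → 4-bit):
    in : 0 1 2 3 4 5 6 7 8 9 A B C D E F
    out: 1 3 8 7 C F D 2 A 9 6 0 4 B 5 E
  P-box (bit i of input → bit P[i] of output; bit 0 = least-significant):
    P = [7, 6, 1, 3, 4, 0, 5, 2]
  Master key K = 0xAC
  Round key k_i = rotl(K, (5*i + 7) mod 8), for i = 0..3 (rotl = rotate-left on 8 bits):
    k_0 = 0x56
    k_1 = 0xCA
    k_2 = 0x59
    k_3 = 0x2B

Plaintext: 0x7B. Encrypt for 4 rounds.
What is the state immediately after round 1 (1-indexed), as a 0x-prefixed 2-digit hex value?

0x57

s_0 = plaintext = 0x7B
s_1 = Round(s_0, k_0) = 0x57
s_2 = Round(s_1, k_1) = 0xBF
s_3 = Round(s_2, k_2) = 0x13
s_4 = Round(s_3, k_3) = 0xF8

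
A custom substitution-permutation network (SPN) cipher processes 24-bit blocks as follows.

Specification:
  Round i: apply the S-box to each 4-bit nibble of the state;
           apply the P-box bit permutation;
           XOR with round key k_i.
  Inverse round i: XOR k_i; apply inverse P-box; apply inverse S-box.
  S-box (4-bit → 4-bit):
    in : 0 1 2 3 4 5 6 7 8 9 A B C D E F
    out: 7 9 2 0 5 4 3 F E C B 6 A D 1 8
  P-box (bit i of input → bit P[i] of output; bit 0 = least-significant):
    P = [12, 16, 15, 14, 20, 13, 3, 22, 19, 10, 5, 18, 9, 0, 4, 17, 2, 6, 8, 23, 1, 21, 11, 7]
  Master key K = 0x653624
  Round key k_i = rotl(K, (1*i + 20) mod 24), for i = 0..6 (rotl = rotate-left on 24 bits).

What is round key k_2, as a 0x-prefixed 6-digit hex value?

K = 0x653624
k_0 = rotl(K, (1*0+20) mod 24) = rotl(K, 20) = 0x465362
k_1 = rotl(K, (1*1+20) mod 24) = rotl(K, 21) = 0x8CA6C4
k_2 = rotl(K, (1*2+20) mod 24) = rotl(K, 22) = 0x194D89

0x194D89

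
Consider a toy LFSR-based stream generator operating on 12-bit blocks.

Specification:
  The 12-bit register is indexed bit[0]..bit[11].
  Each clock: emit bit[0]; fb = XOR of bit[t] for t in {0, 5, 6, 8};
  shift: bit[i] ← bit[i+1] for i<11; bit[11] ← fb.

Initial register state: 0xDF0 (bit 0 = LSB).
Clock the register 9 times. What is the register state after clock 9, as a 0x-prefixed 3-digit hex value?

0x9AE

reg_0 = 0xDF0
clock 1: out=0, reg = 0xEF8
clock 2: out=0, reg = 0x77C
clock 3: out=0, reg = 0xBBE
clock 4: out=0, reg = 0x5DF
clock 5: out=1, reg = 0xAEF
clock 6: out=1, reg = 0xD77
clock 7: out=1, reg = 0x6BB
clock 8: out=1, reg = 0x35D
clock 9: out=1, reg = 0x9AE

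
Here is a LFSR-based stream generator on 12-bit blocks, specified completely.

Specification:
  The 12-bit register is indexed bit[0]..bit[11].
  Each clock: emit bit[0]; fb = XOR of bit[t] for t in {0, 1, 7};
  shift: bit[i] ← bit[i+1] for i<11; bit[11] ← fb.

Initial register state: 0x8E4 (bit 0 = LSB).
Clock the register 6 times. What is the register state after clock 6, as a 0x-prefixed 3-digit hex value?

reg_0 = 0x8E4
clock 1: out=0, reg = 0xC72
clock 2: out=0, reg = 0xE39
clock 3: out=1, reg = 0xF1C
clock 4: out=0, reg = 0x78E
clock 5: out=0, reg = 0x3C7
clock 6: out=1, reg = 0x9E3

0x9E3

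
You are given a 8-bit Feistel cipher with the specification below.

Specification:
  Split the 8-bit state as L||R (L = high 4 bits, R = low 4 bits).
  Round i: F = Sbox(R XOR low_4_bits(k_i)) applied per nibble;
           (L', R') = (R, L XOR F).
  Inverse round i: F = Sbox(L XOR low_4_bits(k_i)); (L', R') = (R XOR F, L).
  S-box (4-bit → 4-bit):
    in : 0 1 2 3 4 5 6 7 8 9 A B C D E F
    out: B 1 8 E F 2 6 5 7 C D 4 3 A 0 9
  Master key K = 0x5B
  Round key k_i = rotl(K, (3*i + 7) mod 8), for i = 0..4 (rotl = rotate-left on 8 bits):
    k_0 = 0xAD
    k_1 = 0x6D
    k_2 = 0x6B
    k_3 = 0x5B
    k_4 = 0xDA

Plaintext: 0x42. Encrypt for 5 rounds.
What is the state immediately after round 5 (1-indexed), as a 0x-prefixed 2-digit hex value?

0x9B

s_0 = plaintext = 0x42
s_1 = Round(s_0, k_0) = 0x2D
s_2 = Round(s_1, k_1) = 0xD9
s_3 = Round(s_2, k_2) = 0x95
s_4 = Round(s_3, k_3) = 0x59
s_5 = Round(s_4, k_4) = 0x9B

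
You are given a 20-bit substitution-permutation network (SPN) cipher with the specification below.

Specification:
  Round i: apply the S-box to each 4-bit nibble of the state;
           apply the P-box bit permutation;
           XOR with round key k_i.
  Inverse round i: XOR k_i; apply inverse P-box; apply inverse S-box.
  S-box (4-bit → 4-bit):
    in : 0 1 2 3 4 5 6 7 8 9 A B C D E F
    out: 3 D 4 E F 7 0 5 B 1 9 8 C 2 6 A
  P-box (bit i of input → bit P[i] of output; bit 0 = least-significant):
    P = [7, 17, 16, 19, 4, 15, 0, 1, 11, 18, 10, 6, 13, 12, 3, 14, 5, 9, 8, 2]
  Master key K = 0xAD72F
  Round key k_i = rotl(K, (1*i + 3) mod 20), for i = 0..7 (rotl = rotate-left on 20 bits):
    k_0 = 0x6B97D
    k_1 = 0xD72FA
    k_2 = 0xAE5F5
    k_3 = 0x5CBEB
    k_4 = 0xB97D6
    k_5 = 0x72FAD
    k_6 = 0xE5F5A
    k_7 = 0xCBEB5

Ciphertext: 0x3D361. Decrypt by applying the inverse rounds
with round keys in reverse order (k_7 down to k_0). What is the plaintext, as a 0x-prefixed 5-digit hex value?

0x5FD23

s_0 = ciphertext = 0x3D361
s_1 = InvRound(s_0, k_7) = 0xCA494
s_2 = InvRound(s_1, k_6) = 0x34AF0
s_3 = InvRound(s_2, k_5) = 0xC1376
s_4 = InvRound(s_3, k_4) = 0x96ED5
s_5 = InvRound(s_4, k_3) = 0x17E8B
s_6 = InvRound(s_5, k_2) = 0x4EA83
s_7 = InvRound(s_6, k_1) = 0x9EA5C
s_8 = InvRound(s_7, k_0) = 0x5FD23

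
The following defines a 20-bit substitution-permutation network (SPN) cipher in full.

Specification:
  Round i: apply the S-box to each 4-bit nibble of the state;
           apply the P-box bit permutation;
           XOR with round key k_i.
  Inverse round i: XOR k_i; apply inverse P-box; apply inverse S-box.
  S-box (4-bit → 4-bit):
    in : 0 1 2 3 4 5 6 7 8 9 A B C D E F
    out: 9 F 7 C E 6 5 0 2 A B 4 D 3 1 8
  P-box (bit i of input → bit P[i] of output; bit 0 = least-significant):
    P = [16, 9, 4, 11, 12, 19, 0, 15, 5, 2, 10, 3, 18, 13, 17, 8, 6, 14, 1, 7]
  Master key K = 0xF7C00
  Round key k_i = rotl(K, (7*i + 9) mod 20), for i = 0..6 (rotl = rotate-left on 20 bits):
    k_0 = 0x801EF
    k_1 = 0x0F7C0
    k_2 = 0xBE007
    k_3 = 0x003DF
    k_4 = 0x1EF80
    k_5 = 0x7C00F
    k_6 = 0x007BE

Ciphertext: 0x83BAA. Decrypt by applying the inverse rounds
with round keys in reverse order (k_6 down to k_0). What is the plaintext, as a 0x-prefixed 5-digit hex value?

s_0 = ciphertext = 0x83BAA
s_1 = InvRound(s_0, k_6) = 0x785D3
s_2 = InvRound(s_1, k_5) = 0xAF47B
s_3 = InvRound(s_2, k_4) = 0xC3021
s_4 = InvRound(s_3, k_3) = 0xCAAD5
s_5 = InvRound(s_4, k_2) = 0x16771
s_6 = InvRound(s_5, k_1) = 0xF7EC6
s_7 = InvRound(s_6, k_0) = 0x81C6A

0x81C6A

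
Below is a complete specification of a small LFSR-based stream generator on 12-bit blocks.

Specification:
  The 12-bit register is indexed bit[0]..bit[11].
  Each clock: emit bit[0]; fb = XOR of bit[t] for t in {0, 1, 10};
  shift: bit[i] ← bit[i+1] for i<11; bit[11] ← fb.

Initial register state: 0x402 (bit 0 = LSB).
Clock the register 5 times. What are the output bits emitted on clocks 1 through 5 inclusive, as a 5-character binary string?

reg_0 = 0x402
clock 1: out=0, reg = 0x201
clock 2: out=1, reg = 0x900
clock 3: out=0, reg = 0x480
clock 4: out=0, reg = 0xA40
clock 5: out=0, reg = 0x520

01000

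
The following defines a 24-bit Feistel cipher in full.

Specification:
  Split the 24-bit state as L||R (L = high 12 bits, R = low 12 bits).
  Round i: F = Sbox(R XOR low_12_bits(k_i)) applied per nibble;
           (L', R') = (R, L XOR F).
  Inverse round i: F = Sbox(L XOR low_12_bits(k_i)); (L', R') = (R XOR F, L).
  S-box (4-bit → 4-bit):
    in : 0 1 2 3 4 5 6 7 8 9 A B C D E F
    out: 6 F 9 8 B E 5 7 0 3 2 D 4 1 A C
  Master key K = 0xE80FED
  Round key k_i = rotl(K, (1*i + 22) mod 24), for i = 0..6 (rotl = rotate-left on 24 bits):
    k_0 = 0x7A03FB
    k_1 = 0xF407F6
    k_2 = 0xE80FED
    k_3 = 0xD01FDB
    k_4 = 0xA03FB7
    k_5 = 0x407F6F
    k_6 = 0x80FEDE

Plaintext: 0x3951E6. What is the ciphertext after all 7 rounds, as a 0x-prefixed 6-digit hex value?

0x2C26B8

s_0 = plaintext = 0x3951E6
s_1 = Round(s_0, k_0) = 0x1E6A64
s_2 = Round(s_1, k_1) = 0xA640DF
s_3 = Round(s_2, k_2) = 0x0DF6ED
s_4 = Round(s_3, k_3) = 0x6ED35A
s_5 = Round(s_4, k_4) = 0x35A24C
s_6 = Round(s_5, k_5) = 0x24C2C2
s_7 = Round(s_6, k_6) = 0x2C26B8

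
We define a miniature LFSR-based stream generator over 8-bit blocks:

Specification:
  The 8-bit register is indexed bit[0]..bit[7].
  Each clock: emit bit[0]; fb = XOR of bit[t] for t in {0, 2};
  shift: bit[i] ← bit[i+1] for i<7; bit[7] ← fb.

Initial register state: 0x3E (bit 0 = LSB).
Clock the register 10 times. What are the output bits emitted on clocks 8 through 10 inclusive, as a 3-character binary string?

reg_0 = 0x3E
clock 1: out=0, reg = 0x9F
clock 2: out=1, reg = 0x4F
clock 3: out=1, reg = 0x27
clock 4: out=1, reg = 0x13
clock 5: out=1, reg = 0x89
clock 6: out=1, reg = 0xC4
clock 7: out=0, reg = 0xE2
clock 8: out=0, reg = 0x71
clock 9: out=1, reg = 0xB8
clock 10: out=0, reg = 0x5C

010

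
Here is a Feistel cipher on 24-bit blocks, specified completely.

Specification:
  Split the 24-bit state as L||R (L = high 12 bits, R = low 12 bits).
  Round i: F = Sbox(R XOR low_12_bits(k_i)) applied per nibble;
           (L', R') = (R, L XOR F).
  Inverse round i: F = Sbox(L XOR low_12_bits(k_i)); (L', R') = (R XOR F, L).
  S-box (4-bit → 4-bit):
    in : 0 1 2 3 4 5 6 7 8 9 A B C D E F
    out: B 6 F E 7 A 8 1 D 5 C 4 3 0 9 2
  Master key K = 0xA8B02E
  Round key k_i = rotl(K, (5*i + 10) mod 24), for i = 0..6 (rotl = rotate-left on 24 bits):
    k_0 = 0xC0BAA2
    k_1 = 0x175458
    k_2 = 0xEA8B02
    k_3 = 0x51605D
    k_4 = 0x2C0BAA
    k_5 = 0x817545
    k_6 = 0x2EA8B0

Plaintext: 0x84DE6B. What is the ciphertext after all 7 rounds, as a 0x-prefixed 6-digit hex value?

0xBD0054

s_0 = plaintext = 0x84DE6B
s_1 = Round(s_0, k_0) = 0xE6BF78
s_2 = Round(s_1, k_1) = 0xF78A90
s_3 = Round(s_2, k_2) = 0xA90927
s_4 = Round(s_3, k_3) = 0x927F8C
s_5 = Round(s_4, k_4) = 0xF8CEDF
s_6 = Round(s_5, k_5) = 0xEDFBD0
s_7 = Round(s_6, k_6) = 0xBD0054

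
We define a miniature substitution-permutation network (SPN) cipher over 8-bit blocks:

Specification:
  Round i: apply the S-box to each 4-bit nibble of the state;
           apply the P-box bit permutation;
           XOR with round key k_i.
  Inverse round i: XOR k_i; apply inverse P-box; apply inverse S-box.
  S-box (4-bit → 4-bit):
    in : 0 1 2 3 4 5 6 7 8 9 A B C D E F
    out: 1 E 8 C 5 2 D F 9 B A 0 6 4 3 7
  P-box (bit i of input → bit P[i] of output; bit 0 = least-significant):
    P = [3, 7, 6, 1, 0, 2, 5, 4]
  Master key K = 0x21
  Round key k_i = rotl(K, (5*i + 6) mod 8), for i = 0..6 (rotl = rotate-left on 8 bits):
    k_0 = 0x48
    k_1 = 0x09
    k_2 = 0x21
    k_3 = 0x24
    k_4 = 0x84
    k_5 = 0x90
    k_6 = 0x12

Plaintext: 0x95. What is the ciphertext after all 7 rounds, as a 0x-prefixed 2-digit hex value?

s_0 = plaintext = 0x95
s_1 = Round(s_0, k_0) = 0xDD
s_2 = Round(s_1, k_1) = 0x69
s_3 = Round(s_2, k_2) = 0x9A
s_4 = Round(s_3, k_3) = 0xB3
s_5 = Round(s_4, k_4) = 0xC6
s_6 = Round(s_5, k_5) = 0xFE
s_7 = Round(s_6, k_6) = 0xBF

0xBF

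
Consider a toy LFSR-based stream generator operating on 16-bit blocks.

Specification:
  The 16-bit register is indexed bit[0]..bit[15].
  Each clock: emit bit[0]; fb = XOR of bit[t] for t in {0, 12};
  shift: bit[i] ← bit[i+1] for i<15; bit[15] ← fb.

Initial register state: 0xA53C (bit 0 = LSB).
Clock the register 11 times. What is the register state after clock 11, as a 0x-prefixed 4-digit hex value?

reg_0 = 0xA53C
clock 1: out=0, reg = 0x529E
clock 2: out=0, reg = 0xA94F
clock 3: out=1, reg = 0xD4A7
clock 4: out=1, reg = 0x6A53
clock 5: out=1, reg = 0xB529
clock 6: out=1, reg = 0x5A94
clock 7: out=0, reg = 0xAD4A
clock 8: out=0, reg = 0x56A5
clock 9: out=1, reg = 0x2B52
clock 10: out=0, reg = 0x15A9
clock 11: out=1, reg = 0x0AD4

0x0AD4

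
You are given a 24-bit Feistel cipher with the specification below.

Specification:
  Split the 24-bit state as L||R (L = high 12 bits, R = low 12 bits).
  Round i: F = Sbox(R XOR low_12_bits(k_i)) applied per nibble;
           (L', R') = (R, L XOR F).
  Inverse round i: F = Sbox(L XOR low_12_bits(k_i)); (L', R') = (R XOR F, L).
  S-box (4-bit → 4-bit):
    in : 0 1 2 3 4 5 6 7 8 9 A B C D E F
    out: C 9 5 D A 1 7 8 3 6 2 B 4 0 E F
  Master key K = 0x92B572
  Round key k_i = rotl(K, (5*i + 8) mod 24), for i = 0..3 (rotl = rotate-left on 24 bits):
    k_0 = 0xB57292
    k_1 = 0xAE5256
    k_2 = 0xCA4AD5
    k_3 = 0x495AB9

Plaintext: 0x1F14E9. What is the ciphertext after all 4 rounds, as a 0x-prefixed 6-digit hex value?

0xC09901

s_0 = plaintext = 0x1F14E9
s_1 = Round(s_0, k_0) = 0x4E967A
s_2 = Round(s_1, k_1) = 0x67AEBD
s_3 = Round(s_2, k_2) = 0xEBDC09
s_4 = Round(s_3, k_3) = 0xC09901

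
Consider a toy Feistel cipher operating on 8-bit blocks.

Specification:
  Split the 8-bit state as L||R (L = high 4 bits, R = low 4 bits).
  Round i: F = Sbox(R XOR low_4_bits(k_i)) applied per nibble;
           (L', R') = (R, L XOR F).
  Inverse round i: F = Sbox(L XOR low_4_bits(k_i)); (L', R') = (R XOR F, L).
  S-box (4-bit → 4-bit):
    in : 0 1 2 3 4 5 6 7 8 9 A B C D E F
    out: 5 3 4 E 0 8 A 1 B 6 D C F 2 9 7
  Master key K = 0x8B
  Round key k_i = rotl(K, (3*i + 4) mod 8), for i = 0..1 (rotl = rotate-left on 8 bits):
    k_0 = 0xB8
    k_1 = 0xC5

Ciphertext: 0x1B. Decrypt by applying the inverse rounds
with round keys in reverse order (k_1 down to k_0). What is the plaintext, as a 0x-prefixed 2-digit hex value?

0xFB

s_0 = ciphertext = 0x1B
s_1 = InvRound(s_0, k_1) = 0xB1
s_2 = InvRound(s_1, k_0) = 0xFB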